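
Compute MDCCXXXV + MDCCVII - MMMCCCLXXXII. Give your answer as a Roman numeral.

MDCCXXXV = 1735, MDCCVII = 1707, MMMCCCLXXXII = 3382
1735 + 1707 = 3442
3442 - 3382 = 60

LX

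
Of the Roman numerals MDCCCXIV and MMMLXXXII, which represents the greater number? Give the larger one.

MDCCCXIV = 1814
MMMLXXXII = 3082
3082 is larger

MMMLXXXII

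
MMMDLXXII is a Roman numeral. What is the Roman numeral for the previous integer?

MMMDLXXII = 3572; previous is 3571

MMMDLXXI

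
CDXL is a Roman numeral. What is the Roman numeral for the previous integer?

CDXL = 440, so the previous integer is 440 - 1 = 439

CDXXXIX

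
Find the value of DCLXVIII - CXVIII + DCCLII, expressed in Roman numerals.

DCLXVIII = 668, CXVIII = 118, DCCLII = 752
668 - 118 = 550
550 + 752 = 1302

MCCCII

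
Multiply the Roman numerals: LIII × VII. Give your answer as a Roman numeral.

LIII = 53
VII = 7
53 × 7 = 371

CCCLXXI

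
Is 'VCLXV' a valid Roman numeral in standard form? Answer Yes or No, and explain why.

'VCLXV': V should not appear more than once

No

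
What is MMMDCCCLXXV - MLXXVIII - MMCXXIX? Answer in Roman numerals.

MMMDCCCLXXV = 3875, MLXXVIII = 1078, MMCXXIX = 2129
3875 - 1078 = 2797
2797 - 2129 = 668

DCLXVIII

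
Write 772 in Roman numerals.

Convert 772 to Roman numerals:
  772 contains 1×500 (D)
  272 contains 2×100 (CC)
  72 contains 1×50 (L)
  22 contains 2×10 (XX)
  2 contains 2×1 (II)

DCCLXXII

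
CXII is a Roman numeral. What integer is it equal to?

CXII: C=100, X=10, I=1, I=1
100 + 10 + 1 + 1 = 112

112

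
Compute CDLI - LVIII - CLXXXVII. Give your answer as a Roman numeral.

CDLI = 451, LVIII = 58, CLXXXVII = 187
451 - 58 = 393
393 - 187 = 206

CCVI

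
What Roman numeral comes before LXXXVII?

LXXXVII = 87; previous is 86

LXXXVI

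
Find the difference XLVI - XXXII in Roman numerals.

XLVI = 46
XXXII = 32
46 - 32 = 14

XIV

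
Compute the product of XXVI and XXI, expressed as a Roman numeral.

XXVI = 26
XXI = 21
26 × 21 = 546

DXLVI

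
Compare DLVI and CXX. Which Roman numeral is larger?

DLVI = 556
CXX = 120
556 is larger

DLVI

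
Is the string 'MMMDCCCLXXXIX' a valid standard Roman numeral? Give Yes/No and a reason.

'MMMDCCCLXXXIX': Check the rules: uses only the symbols I, V, X, L, C, D, M; no symbol is repeated more than three times in a row; V, L and D each appear at most once; the only place a smaller symbol precedes a larger one is the allowed subtractive pair IX, the symbol right after such a pair (if any) is smaller than the pair's first symbol, and otherwise the values never increase from left to right. Value: M (1000) + M (1000) + M (1000) + D (500) + C (100) + C (100) + C (100) + L (50) + X (10) + X (10) + X (10) + IX (9) = 3889. So it is a valid standard Roman numeral.

Yes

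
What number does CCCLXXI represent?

CCCLXXI: C=100, C=100, C=100, L=50, X=10, X=10, I=1
100 + 100 + 100 + 50 + 10 + 10 + 1 = 371

371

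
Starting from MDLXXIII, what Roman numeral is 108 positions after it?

MDLXXIII = 1573
1573 + 108 = 1681

MDCLXXXI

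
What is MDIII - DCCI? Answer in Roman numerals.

MDIII = 1503
DCCI = 701
1503 - 701 = 802

DCCCII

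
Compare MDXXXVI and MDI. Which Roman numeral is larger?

MDXXXVI = 1536
MDI = 1501
1536 is larger

MDXXXVI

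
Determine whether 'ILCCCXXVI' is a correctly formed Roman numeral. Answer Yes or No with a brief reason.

'ILCCCXXVI': Invalid subtractive combination: IL

No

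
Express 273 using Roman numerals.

Convert 273 to Roman numerals:
  273 contains 2×100 (CC)
  73 contains 1×50 (L)
  23 contains 2×10 (XX)
  3 contains 3×1 (III)

CCLXXIII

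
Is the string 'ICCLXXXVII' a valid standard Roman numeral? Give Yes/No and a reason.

'ICCLXXXVII': Invalid subtractive combination: IC

No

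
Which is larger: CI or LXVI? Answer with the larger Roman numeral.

CI = 101
LXVI = 66
101 is larger

CI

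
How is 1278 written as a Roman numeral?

Convert 1278 to Roman numerals:
  1278 contains 1×1000 (M)
  278 contains 2×100 (CC)
  78 contains 1×50 (L)
  28 contains 2×10 (XX)
  8 contains 1×5 (V)
  3 contains 3×1 (III)

MCCLXXVIII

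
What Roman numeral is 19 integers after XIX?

XIX = 19
19 + 19 = 38

XXXVIII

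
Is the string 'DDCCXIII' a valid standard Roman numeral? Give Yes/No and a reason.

'DDCCXIII': D should not appear more than once

No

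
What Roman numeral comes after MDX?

MDX = 1510, so the next integer is 1510 + 1 = 1511

MDXI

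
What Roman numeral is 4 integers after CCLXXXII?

CCLXXXII = 282
282 + 4 = 286

CCLXXXVI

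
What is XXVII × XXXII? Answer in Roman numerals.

XXVII = 27
XXXII = 32
27 × 32 = 864

DCCCLXIV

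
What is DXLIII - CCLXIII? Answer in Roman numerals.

DXLIII = 543
CCLXIII = 263
543 - 263 = 280

CCLXXX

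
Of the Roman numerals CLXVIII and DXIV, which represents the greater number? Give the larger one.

CLXVIII = 168
DXIV = 514
514 is larger

DXIV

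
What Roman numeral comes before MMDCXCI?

MMDCXCI = 2691, so the previous integer is 2691 - 1 = 2690

MMDCXC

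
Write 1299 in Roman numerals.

Convert 1299 to Roman numerals:
  1299 contains 1×1000 (M)
  299 contains 2×100 (CC)
  99 contains 1×90 (XC)
  9 contains 1×9 (IX)

MCCXCIX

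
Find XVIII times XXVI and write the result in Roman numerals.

XVIII = 18
XXVI = 26
18 × 26 = 468

CDLXVIII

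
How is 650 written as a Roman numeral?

Convert 650 to Roman numerals:
  650 contains 1×500 (D)
  150 contains 1×100 (C)
  50 contains 1×50 (L)

DCL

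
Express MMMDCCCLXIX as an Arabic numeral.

MMMDCCCLXIX: M=1000, M=1000, M=1000, D=500, C=100, C=100, C=100, L=50, X=10, IX=9
1000 + 1000 + 1000 + 500 + 100 + 100 + 100 + 50 + 10 + 9 = 3869

3869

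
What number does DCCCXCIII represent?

DCCCXCIII: D=500, C=100, C=100, C=100, XC=90, I=1, I=1, I=1
500 + 100 + 100 + 100 + 90 + 1 + 1 + 1 = 893

893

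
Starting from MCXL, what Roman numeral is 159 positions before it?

MCXL = 1140
1140 - 159 = 981

CMLXXXI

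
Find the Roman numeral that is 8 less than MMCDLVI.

MMCDLVI = 2456
2456 - 8 = 2448

MMCDXLVIII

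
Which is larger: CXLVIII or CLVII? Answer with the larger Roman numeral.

CXLVIII = 148
CLVII = 157
157 is larger

CLVII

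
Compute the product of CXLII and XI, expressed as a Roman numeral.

CXLII = 142
XI = 11
142 × 11 = 1562

MDLXII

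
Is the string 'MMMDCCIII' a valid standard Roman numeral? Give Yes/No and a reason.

'MMMDCCIII': Check the rules: uses only the symbols I, V, X, L, C, D, M; no symbol is repeated more than three times in a row; V, L and D each appear at most once; no smaller symbol precedes a larger one (values never increase from left to right). Value: M (1000) + M (1000) + M (1000) + D (500) + C (100) + C (100) + I (1) + I (1) + I (1) = 3703. So it is a valid standard Roman numeral.

Yes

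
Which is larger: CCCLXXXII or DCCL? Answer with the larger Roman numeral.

CCCLXXXII = 382
DCCL = 750
750 is larger

DCCL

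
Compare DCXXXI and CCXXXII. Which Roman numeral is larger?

DCXXXI = 631
CCXXXII = 232
631 is larger

DCXXXI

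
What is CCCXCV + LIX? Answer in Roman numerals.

CCCXCV = 395
LIX = 59
395 + 59 = 454

CDLIV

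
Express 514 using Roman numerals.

Convert 514 to Roman numerals:
  514 contains 1×500 (D)
  14 contains 1×10 (X)
  4 contains 1×4 (IV)

DXIV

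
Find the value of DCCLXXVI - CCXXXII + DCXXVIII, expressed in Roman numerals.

DCCLXXVI = 776, CCXXXII = 232, DCXXVIII = 628
776 - 232 = 544
544 + 628 = 1172

MCLXXII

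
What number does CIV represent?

CIV: C=100, IV=4
100 + 4 = 104

104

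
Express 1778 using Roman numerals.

Convert 1778 to Roman numerals:
  1778 contains 1×1000 (M)
  778 contains 1×500 (D)
  278 contains 2×100 (CC)
  78 contains 1×50 (L)
  28 contains 2×10 (XX)
  8 contains 1×5 (V)
  3 contains 3×1 (III)

MDCCLXXVIII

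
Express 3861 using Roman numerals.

Convert 3861 to Roman numerals:
  3861 contains 3×1000 (MMM)
  861 contains 1×500 (D)
  361 contains 3×100 (CCC)
  61 contains 1×50 (L)
  11 contains 1×10 (X)
  1 contains 1×1 (I)

MMMDCCCLXI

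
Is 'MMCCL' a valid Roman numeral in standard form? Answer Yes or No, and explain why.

'MMCCL': Check the rules: uses only the symbols I, V, X, L, C, D, M; no symbol is repeated more than three times in a row; V, L and D each appear at most once; no smaller symbol precedes a larger one (values never increase from left to right). Value: M (1000) + M (1000) + C (100) + C (100) + L (50) = 2250. So it is a valid standard Roman numeral.

Yes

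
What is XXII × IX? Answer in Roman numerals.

XXII = 22
IX = 9
22 × 9 = 198

CXCVIII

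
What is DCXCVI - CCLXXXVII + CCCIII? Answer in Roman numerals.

DCXCVI = 696, CCLXXXVII = 287, CCCIII = 303
696 - 287 = 409
409 + 303 = 712

DCCXII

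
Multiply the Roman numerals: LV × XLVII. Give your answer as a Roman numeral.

LV = 55
XLVII = 47
55 × 47 = 2585

MMDLXXXV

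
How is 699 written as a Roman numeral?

Convert 699 to Roman numerals:
  699 contains 1×500 (D)
  199 contains 1×100 (C)
  99 contains 1×90 (XC)
  9 contains 1×9 (IX)

DCXCIX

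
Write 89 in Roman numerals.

Convert 89 to Roman numerals:
  89 contains 1×50 (L)
  39 contains 3×10 (XXX)
  9 contains 1×9 (IX)

LXXXIX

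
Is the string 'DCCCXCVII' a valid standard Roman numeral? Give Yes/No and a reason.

'DCCCXCVII': Check the rules: uses only the symbols I, V, X, L, C, D, M; no symbol is repeated more than three times in a row; V, L and D each appear at most once; the only place a smaller symbol precedes a larger one is the allowed subtractive pair XC, the symbol right after such a pair (if any) is smaller than the pair's first symbol, and otherwise the values never increase from left to right. Value: D (500) + C (100) + C (100) + C (100) + XC (90) + V (5) + I (1) + I (1) = 897. So it is a valid standard Roman numeral.

Yes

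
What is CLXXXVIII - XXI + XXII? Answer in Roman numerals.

CLXXXVIII = 188, XXI = 21, XXII = 22
188 - 21 = 167
167 + 22 = 189

CLXXXIX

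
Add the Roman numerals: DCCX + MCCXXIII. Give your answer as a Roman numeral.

DCCX = 710
MCCXXIII = 1223
710 + 1223 = 1933

MCMXXXIII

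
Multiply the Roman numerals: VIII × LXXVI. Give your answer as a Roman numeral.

VIII = 8
LXXVI = 76
8 × 76 = 608

DCVIII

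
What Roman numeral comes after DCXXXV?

DCXXXV = 635, so the next integer is 635 + 1 = 636

DCXXXVI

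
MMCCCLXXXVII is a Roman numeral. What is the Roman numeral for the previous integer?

MMCCCLXXXVII = 2387, so the previous integer is 2387 - 1 = 2386

MMCCCLXXXVI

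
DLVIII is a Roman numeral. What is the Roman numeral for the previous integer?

DLVIII = 558; previous is 557

DLVII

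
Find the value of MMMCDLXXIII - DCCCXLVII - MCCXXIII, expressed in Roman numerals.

MMMCDLXXIII = 3473, DCCCXLVII = 847, MCCXXIII = 1223
3473 - 847 = 2626
2626 - 1223 = 1403

MCDIII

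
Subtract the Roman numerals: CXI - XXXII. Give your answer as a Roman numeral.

CXI = 111
XXXII = 32
111 - 32 = 79

LXXIX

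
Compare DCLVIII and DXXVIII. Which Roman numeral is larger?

DCLVIII = 658
DXXVIII = 528
658 is larger

DCLVIII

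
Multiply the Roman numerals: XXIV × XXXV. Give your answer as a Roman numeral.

XXIV = 24
XXXV = 35
24 × 35 = 840

DCCCXL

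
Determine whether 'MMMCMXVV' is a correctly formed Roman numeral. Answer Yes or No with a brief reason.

'MMMCMXVV': V should not appear more than once

No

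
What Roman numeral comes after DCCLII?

DCCLII = 752, so the next integer is 752 + 1 = 753

DCCLIII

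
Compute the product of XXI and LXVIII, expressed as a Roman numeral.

XXI = 21
LXVIII = 68
21 × 68 = 1428

MCDXXVIII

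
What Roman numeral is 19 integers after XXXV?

XXXV = 35
35 + 19 = 54

LIV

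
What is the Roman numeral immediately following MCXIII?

MCXIII = 1113, so the next integer is 1113 + 1 = 1114

MCXIV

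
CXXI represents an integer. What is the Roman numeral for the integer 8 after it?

CXXI = 121
121 + 8 = 129

CXXIX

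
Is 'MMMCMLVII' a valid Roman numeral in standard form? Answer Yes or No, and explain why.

'MMMCMLVII': Check the rules: uses only the symbols I, V, X, L, C, D, M; no symbol is repeated more than three times in a row; V, L and D each appear at most once; the only place a smaller symbol precedes a larger one is the allowed subtractive pair CM, the symbol right after such a pair (if any) is smaller than the pair's first symbol, and otherwise the values never increase from left to right. Value: M (1000) + M (1000) + M (1000) + CM (900) + L (50) + V (5) + I (1) + I (1) = 3957. So it is a valid standard Roman numeral.

Yes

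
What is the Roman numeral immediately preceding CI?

CI = 101; previous is 100

C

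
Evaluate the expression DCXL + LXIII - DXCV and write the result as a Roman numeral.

DCXL = 640, LXIII = 63, DXCV = 595
640 + 63 = 703
703 - 595 = 108

CVIII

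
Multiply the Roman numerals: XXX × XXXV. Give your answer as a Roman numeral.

XXX = 30
XXXV = 35
30 × 35 = 1050

ML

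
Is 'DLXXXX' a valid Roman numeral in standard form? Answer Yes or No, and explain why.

'DLXXXX': More than 3 consecutive X's

No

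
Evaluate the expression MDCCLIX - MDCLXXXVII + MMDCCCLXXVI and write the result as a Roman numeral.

MDCCLIX = 1759, MDCLXXXVII = 1687, MMDCCCLXXVI = 2876
1759 - 1687 = 72
72 + 2876 = 2948

MMCMXLVIII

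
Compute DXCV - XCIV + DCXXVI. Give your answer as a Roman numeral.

DXCV = 595, XCIV = 94, DCXXVI = 626
595 - 94 = 501
501 + 626 = 1127

MCXXVII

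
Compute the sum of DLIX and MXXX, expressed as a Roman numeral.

DLIX = 559
MXXX = 1030
559 + 1030 = 1589

MDLXXXIX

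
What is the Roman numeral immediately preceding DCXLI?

DCXLI = 641, so the previous integer is 641 - 1 = 640

DCXL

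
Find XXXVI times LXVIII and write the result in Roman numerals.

XXXVI = 36
LXVIII = 68
36 × 68 = 2448

MMCDXLVIII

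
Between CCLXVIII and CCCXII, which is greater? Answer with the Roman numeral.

CCLXVIII = 268
CCCXII = 312
312 is larger

CCCXII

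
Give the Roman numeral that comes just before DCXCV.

DCXCV = 695; previous is 694

DCXCIV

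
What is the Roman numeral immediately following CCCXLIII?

CCCXLIII = 343, so the next integer is 343 + 1 = 344

CCCXLIV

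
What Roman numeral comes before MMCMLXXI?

MMCMLXXI = 2971; previous is 2970

MMCMLXX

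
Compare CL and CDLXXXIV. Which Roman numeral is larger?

CL = 150
CDLXXXIV = 484
484 is larger

CDLXXXIV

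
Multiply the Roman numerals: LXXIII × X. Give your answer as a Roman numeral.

LXXIII = 73
X = 10
73 × 10 = 730

DCCXXX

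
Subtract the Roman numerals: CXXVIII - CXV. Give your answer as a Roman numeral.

CXXVIII = 128
CXV = 115
128 - 115 = 13

XIII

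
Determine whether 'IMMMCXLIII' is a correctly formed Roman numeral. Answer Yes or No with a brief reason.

'IMMMCXLIII': Invalid subtractive combination: IM

No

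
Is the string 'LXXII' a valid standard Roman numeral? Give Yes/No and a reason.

'LXXII': Check the rules: uses only the symbols I, V, X, L, C, D, M; no symbol is repeated more than three times in a row; V, L and D each appear at most once; no smaller symbol precedes a larger one (values never increase from left to right). Value: L (50) + X (10) + X (10) + I (1) + I (1) = 72. So it is a valid standard Roman numeral.

Yes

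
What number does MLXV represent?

MLXV: M=1000, L=50, X=10, V=5
1000 + 50 + 10 + 5 = 1065

1065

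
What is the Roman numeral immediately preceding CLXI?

CLXI = 161, so the previous integer is 161 - 1 = 160

CLX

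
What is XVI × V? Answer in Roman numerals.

XVI = 16
V = 5
16 × 5 = 80

LXXX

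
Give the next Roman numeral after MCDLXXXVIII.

MCDLXXXVIII = 1488; next is 1489

MCDLXXXIX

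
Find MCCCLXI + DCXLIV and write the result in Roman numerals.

MCCCLXI = 1361
DCXLIV = 644
1361 + 644 = 2005

MMV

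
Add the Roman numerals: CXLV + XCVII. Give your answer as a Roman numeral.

CXLV = 145
XCVII = 97
145 + 97 = 242

CCXLII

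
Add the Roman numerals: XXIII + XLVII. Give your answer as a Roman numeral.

XXIII = 23
XLVII = 47
23 + 47 = 70

LXX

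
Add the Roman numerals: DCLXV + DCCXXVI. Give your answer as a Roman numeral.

DCLXV = 665
DCCXXVI = 726
665 + 726 = 1391

MCCCXCI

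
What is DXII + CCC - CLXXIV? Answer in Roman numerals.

DXII = 512, CCC = 300, CLXXIV = 174
512 + 300 = 812
812 - 174 = 638

DCXXXVIII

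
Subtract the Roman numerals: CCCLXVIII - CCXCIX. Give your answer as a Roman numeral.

CCCLXVIII = 368
CCXCIX = 299
368 - 299 = 69

LXIX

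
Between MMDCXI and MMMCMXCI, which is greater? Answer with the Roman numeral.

MMDCXI = 2611
MMMCMXCI = 3991
3991 is larger

MMMCMXCI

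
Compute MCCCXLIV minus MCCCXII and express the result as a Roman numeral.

MCCCXLIV = 1344
MCCCXII = 1312
1344 - 1312 = 32

XXXII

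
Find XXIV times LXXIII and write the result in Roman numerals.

XXIV = 24
LXXIII = 73
24 × 73 = 1752

MDCCLII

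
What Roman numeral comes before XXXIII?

XXXIII = 33, so the previous integer is 33 - 1 = 32

XXXII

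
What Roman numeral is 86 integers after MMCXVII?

MMCXVII = 2117
2117 + 86 = 2203

MMCCIII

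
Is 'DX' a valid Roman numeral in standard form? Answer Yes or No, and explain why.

'DX': Check the rules: uses only the symbols I, V, X, L, C, D, M; no symbol is repeated more than three times in a row; V, L and D each appear at most once; no smaller symbol precedes a larger one (values never increase from left to right). Value: D (500) + X (10) = 510. So it is a valid standard Roman numeral.

Yes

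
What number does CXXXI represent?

CXXXI: C=100, X=10, X=10, X=10, I=1
100 + 10 + 10 + 10 + 1 = 131

131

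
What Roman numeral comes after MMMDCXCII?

MMMDCXCII = 3692; next is 3693

MMMDCXCIII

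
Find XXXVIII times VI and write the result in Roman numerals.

XXXVIII = 38
VI = 6
38 × 6 = 228

CCXXVIII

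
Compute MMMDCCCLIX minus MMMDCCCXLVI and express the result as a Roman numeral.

MMMDCCCLIX = 3859
MMMDCCCXLVI = 3846
3859 - 3846 = 13

XIII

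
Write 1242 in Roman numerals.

Convert 1242 to Roman numerals:
  1242 contains 1×1000 (M)
  242 contains 2×100 (CC)
  42 contains 1×40 (XL)
  2 contains 2×1 (II)

MCCXLII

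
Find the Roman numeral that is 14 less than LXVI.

LXVI = 66
66 - 14 = 52

LII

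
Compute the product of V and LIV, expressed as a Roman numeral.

V = 5
LIV = 54
5 × 54 = 270

CCLXX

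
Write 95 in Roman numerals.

Convert 95 to Roman numerals:
  95 contains 1×90 (XC)
  5 contains 1×5 (V)

XCV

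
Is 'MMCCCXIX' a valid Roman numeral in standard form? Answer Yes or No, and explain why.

'MMCCCXIX': Check the rules: uses only the symbols I, V, X, L, C, D, M; no symbol is repeated more than three times in a row; V, L and D each appear at most once; the only place a smaller symbol precedes a larger one is the allowed subtractive pair IX, the symbol right after such a pair (if any) is smaller than the pair's first symbol, and otherwise the values never increase from left to right. Value: M (1000) + M (1000) + C (100) + C (100) + C (100) + X (10) + IX (9) = 2319. So it is a valid standard Roman numeral.

Yes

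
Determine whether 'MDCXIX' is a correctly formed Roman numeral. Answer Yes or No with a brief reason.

'MDCXIX': Check the rules: uses only the symbols I, V, X, L, C, D, M; no symbol is repeated more than three times in a row; V, L and D each appear at most once; the only place a smaller symbol precedes a larger one is the allowed subtractive pair IX, the symbol right after such a pair (if any) is smaller than the pair's first symbol, and otherwise the values never increase from left to right. Value: M (1000) + D (500) + C (100) + X (10) + IX (9) = 1619. So it is a valid standard Roman numeral.

Yes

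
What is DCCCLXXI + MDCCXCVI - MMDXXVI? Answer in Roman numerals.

DCCCLXXI = 871, MDCCXCVI = 1796, MMDXXVI = 2526
871 + 1796 = 2667
2667 - 2526 = 141

CXLI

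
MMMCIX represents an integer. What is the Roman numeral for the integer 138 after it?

MMMCIX = 3109
3109 + 138 = 3247

MMMCCXLVII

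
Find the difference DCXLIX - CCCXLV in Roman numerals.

DCXLIX = 649
CCCXLV = 345
649 - 345 = 304

CCCIV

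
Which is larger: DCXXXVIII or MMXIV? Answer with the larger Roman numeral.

DCXXXVIII = 638
MMXIV = 2014
2014 is larger

MMXIV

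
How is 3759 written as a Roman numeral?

Convert 3759 to Roman numerals:
  3759 contains 3×1000 (MMM)
  759 contains 1×500 (D)
  259 contains 2×100 (CC)
  59 contains 1×50 (L)
  9 contains 1×9 (IX)

MMMDCCLIX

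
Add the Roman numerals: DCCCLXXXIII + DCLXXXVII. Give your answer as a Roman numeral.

DCCCLXXXIII = 883
DCLXXXVII = 687
883 + 687 = 1570

MDLXX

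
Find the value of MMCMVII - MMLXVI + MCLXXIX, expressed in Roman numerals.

MMCMVII = 2907, MMLXVI = 2066, MCLXXIX = 1179
2907 - 2066 = 841
841 + 1179 = 2020

MMXX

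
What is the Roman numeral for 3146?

Convert 3146 to Roman numerals:
  3146 contains 3×1000 (MMM)
  146 contains 1×100 (C)
  46 contains 1×40 (XL)
  6 contains 1×5 (V)
  1 contains 1×1 (I)

MMMCXLVI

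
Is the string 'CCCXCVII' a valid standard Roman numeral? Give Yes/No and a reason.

'CCCXCVII': Check the rules: uses only the symbols I, V, X, L, C, D, M; no symbol is repeated more than three times in a row; V, L and D each appear at most once; the only place a smaller symbol precedes a larger one is the allowed subtractive pair XC, the symbol right after such a pair (if any) is smaller than the pair's first symbol, and otherwise the values never increase from left to right. Value: C (100) + C (100) + C (100) + XC (90) + V (5) + I (1) + I (1) = 397. So it is a valid standard Roman numeral.

Yes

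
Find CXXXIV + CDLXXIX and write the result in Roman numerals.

CXXXIV = 134
CDLXXIX = 479
134 + 479 = 613

DCXIII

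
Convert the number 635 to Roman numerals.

Convert 635 to Roman numerals:
  635 contains 1×500 (D)
  135 contains 1×100 (C)
  35 contains 3×10 (XXX)
  5 contains 1×5 (V)

DCXXXV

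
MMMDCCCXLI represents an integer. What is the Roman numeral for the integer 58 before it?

MMMDCCCXLI = 3841
3841 - 58 = 3783

MMMDCCLXXXIII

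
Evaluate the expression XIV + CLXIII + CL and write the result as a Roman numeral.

XIV = 14, CLXIII = 163, CL = 150
14 + 163 = 177
177 + 150 = 327

CCCXXVII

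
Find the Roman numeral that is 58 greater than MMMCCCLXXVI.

MMMCCCLXXVI = 3376
3376 + 58 = 3434

MMMCDXXXIV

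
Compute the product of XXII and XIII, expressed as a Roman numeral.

XXII = 22
XIII = 13
22 × 13 = 286

CCLXXXVI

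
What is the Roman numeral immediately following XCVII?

XCVII = 97, so the next integer is 97 + 1 = 98

XCVIII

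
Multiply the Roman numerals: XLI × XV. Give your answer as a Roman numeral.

XLI = 41
XV = 15
41 × 15 = 615

DCXV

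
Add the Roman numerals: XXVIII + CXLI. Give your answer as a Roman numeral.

XXVIII = 28
CXLI = 141
28 + 141 = 169

CLXIX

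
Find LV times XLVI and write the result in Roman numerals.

LV = 55
XLVI = 46
55 × 46 = 2530

MMDXXX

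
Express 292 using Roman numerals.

Convert 292 to Roman numerals:
  292 contains 2×100 (CC)
  92 contains 1×90 (XC)
  2 contains 2×1 (II)

CCXCII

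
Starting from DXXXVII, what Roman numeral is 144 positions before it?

DXXXVII = 537
537 - 144 = 393

CCCXCIII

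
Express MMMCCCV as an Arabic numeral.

MMMCCCV: M=1000, M=1000, M=1000, C=100, C=100, C=100, V=5
1000 + 1000 + 1000 + 100 + 100 + 100 + 5 = 3305

3305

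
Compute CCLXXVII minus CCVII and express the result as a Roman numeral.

CCLXXVII = 277
CCVII = 207
277 - 207 = 70

LXX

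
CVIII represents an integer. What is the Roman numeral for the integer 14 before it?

CVIII = 108
108 - 14 = 94

XCIV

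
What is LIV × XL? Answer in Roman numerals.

LIV = 54
XL = 40
54 × 40 = 2160

MMCLX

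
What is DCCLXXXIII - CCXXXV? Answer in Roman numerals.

DCCLXXXIII = 783
CCXXXV = 235
783 - 235 = 548

DXLVIII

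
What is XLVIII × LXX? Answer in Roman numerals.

XLVIII = 48
LXX = 70
48 × 70 = 3360

MMMCCCLX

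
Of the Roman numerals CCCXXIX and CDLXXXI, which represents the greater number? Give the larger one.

CCCXXIX = 329
CDLXXXI = 481
481 is larger

CDLXXXI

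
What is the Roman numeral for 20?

Convert 20 to Roman numerals:
  20 contains 2×10 (XX)

XX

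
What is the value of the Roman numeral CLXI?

CLXI: C=100, L=50, X=10, I=1
100 + 50 + 10 + 1 = 161

161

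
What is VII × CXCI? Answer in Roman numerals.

VII = 7
CXCI = 191
7 × 191 = 1337

MCCCXXXVII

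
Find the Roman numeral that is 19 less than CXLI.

CXLI = 141
141 - 19 = 122

CXXII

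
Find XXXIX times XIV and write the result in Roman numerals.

XXXIX = 39
XIV = 14
39 × 14 = 546

DXLVI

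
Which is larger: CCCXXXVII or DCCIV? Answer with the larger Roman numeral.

CCCXXXVII = 337
DCCIV = 704
704 is larger

DCCIV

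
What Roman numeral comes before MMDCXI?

MMDCXI = 2611; previous is 2610

MMDCX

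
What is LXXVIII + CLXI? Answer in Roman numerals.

LXXVIII = 78
CLXI = 161
78 + 161 = 239

CCXXXIX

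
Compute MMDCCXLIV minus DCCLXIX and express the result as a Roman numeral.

MMDCCXLIV = 2744
DCCLXIX = 769
2744 - 769 = 1975

MCMLXXV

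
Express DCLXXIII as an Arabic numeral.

DCLXXIII: D=500, C=100, L=50, X=10, X=10, I=1, I=1, I=1
500 + 100 + 50 + 10 + 10 + 1 + 1 + 1 = 673

673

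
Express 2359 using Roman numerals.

Convert 2359 to Roman numerals:
  2359 contains 2×1000 (MM)
  359 contains 3×100 (CCC)
  59 contains 1×50 (L)
  9 contains 1×9 (IX)

MMCCCLIX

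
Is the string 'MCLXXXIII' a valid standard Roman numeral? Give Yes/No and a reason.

'MCLXXXIII': Check the rules: uses only the symbols I, V, X, L, C, D, M; no symbol is repeated more than three times in a row; V, L and D each appear at most once; no smaller symbol precedes a larger one (values never increase from left to right). Value: M (1000) + C (100) + L (50) + X (10) + X (10) + X (10) + I (1) + I (1) + I (1) = 1183. So it is a valid standard Roman numeral.

Yes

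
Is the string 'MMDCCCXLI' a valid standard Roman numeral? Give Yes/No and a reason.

'MMDCCCXLI': Check the rules: uses only the symbols I, V, X, L, C, D, M; no symbol is repeated more than three times in a row; V, L and D each appear at most once; the only place a smaller symbol precedes a larger one is the allowed subtractive pair XL, the symbol right after such a pair (if any) is smaller than the pair's first symbol, and otherwise the values never increase from left to right. Value: M (1000) + M (1000) + D (500) + C (100) + C (100) + C (100) + XL (40) + I (1) = 2841. So it is a valid standard Roman numeral.

Yes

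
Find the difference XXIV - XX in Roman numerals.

XXIV = 24
XX = 20
24 - 20 = 4

IV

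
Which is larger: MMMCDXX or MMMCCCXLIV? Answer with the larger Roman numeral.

MMMCDXX = 3420
MMMCCCXLIV = 3344
3420 is larger

MMMCDXX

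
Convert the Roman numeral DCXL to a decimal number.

DCXL: D=500, C=100, XL=40
500 + 100 + 40 = 640

640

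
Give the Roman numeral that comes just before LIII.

LIII = 53, so the previous integer is 53 - 1 = 52

LII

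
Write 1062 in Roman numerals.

Convert 1062 to Roman numerals:
  1062 contains 1×1000 (M)
  62 contains 1×50 (L)
  12 contains 1×10 (X)
  2 contains 2×1 (II)

MLXII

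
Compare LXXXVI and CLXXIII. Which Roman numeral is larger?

LXXXVI = 86
CLXXIII = 173
173 is larger

CLXXIII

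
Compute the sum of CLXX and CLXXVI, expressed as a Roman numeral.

CLXX = 170
CLXXVI = 176
170 + 176 = 346

CCCXLVI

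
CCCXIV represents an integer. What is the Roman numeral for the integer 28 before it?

CCCXIV = 314
314 - 28 = 286

CCLXXXVI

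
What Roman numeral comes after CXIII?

CXIII = 113, so the next integer is 113 + 1 = 114

CXIV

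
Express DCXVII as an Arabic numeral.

DCXVII: D=500, C=100, X=10, V=5, I=1, I=1
500 + 100 + 10 + 5 + 1 + 1 = 617

617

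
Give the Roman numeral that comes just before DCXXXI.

DCXXXI = 631, so the previous integer is 631 - 1 = 630

DCXXX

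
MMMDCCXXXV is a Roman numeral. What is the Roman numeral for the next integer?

MMMDCCXXXV = 3735, so the next integer is 3735 + 1 = 3736

MMMDCCXXXVI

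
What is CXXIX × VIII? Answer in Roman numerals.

CXXIX = 129
VIII = 8
129 × 8 = 1032

MXXXII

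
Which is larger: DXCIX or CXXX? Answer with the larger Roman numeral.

DXCIX = 599
CXXX = 130
599 is larger

DXCIX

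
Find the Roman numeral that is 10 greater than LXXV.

LXXV = 75
75 + 10 = 85

LXXXV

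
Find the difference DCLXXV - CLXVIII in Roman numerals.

DCLXXV = 675
CLXVIII = 168
675 - 168 = 507

DVII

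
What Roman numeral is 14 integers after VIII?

VIII = 8
8 + 14 = 22

XXII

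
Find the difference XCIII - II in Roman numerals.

XCIII = 93
II = 2
93 - 2 = 91

XCI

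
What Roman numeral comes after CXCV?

CXCV = 195, so the next integer is 195 + 1 = 196

CXCVI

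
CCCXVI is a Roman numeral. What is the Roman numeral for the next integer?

CCCXVI = 316, so the next integer is 316 + 1 = 317

CCCXVII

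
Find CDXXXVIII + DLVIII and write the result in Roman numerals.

CDXXXVIII = 438
DLVIII = 558
438 + 558 = 996

CMXCVI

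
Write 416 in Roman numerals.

Convert 416 to Roman numerals:
  416 contains 1×400 (CD)
  16 contains 1×10 (X)
  6 contains 1×5 (V)
  1 contains 1×1 (I)

CDXVI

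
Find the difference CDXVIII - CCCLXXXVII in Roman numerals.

CDXVIII = 418
CCCLXXXVII = 387
418 - 387 = 31

XXXI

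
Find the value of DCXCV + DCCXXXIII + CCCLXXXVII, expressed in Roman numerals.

DCXCV = 695, DCCXXXIII = 733, CCCLXXXVII = 387
695 + 733 = 1428
1428 + 387 = 1815

MDCCCXV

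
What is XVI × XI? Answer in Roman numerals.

XVI = 16
XI = 11
16 × 11 = 176

CLXXVI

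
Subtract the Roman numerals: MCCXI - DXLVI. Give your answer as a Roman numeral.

MCCXI = 1211
DXLVI = 546
1211 - 546 = 665

DCLXV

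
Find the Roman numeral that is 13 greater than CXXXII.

CXXXII = 132
132 + 13 = 145

CXLV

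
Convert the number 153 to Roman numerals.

Convert 153 to Roman numerals:
  153 contains 1×100 (C)
  53 contains 1×50 (L)
  3 contains 3×1 (III)

CLIII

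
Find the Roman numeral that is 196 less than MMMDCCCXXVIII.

MMMDCCCXXVIII = 3828
3828 - 196 = 3632

MMMDCXXXII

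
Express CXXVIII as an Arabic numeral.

CXXVIII: C=100, X=10, X=10, V=5, I=1, I=1, I=1
100 + 10 + 10 + 5 + 1 + 1 + 1 = 128

128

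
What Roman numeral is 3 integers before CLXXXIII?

CLXXXIII = 183
183 - 3 = 180

CLXXX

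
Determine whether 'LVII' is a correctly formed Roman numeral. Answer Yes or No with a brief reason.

'LVII': Check the rules: uses only the symbols I, V, X, L, C, D, M; no symbol is repeated more than three times in a row; V, L and D each appear at most once; no smaller symbol precedes a larger one (values never increase from left to right). Value: L (50) + V (5) + I (1) + I (1) = 57. So it is a valid standard Roman numeral.

Yes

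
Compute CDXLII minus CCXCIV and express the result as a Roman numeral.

CDXLII = 442
CCXCIV = 294
442 - 294 = 148

CXLVIII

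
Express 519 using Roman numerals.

Convert 519 to Roman numerals:
  519 contains 1×500 (D)
  19 contains 1×10 (X)
  9 contains 1×9 (IX)

DXIX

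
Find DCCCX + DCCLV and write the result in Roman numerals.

DCCCX = 810
DCCLV = 755
810 + 755 = 1565

MDLXV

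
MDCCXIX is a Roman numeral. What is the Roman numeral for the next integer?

MDCCXIX = 1719; next is 1720

MDCCXX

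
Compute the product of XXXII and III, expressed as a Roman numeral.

XXXII = 32
III = 3
32 × 3 = 96

XCVI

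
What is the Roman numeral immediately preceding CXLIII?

CXLIII = 143; previous is 142

CXLII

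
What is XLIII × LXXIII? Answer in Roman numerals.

XLIII = 43
LXXIII = 73
43 × 73 = 3139

MMMCXXXIX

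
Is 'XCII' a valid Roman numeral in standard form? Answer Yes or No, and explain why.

'XCII': Check the rules: uses only the symbols I, V, X, L, C, D, M; no symbol is repeated more than three times in a row; V, L and D each appear at most once; the only place a smaller symbol precedes a larger one is the allowed subtractive pair XC, the symbol right after such a pair (if any) is smaller than the pair's first symbol, and otherwise the values never increase from left to right. Value: XC (90) + I (1) + I (1) = 92. So it is a valid standard Roman numeral.

Yes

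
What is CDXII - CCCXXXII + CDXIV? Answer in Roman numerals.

CDXII = 412, CCCXXXII = 332, CDXIV = 414
412 - 332 = 80
80 + 414 = 494

CDXCIV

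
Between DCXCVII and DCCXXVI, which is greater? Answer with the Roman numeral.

DCXCVII = 697
DCCXXVI = 726
726 is larger

DCCXXVI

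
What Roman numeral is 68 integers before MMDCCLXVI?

MMDCCLXVI = 2766
2766 - 68 = 2698

MMDCXCVIII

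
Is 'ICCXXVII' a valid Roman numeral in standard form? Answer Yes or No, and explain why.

'ICCXXVII': Invalid subtractive combination: IC

No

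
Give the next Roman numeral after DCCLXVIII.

DCCLXVIII = 768; next is 769

DCCLXIX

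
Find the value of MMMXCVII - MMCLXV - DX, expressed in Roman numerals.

MMMXCVII = 3097, MMCLXV = 2165, DX = 510
3097 - 2165 = 932
932 - 510 = 422

CDXXII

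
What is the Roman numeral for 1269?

Convert 1269 to Roman numerals:
  1269 contains 1×1000 (M)
  269 contains 2×100 (CC)
  69 contains 1×50 (L)
  19 contains 1×10 (X)
  9 contains 1×9 (IX)

MCCLXIX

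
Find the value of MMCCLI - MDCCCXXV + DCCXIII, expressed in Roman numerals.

MMCCLI = 2251, MDCCCXXV = 1825, DCCXIII = 713
2251 - 1825 = 426
426 + 713 = 1139

MCXXXIX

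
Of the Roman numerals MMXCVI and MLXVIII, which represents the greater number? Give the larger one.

MMXCVI = 2096
MLXVIII = 1068
2096 is larger

MMXCVI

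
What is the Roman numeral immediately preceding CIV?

CIV = 104, so the previous integer is 104 - 1 = 103

CIII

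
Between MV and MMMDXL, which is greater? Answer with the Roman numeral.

MV = 1005
MMMDXL = 3540
3540 is larger

MMMDXL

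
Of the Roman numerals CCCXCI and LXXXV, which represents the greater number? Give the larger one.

CCCXCI = 391
LXXXV = 85
391 is larger

CCCXCI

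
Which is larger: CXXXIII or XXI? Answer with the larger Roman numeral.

CXXXIII = 133
XXI = 21
133 is larger

CXXXIII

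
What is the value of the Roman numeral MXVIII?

MXVIII: M=1000, X=10, V=5, I=1, I=1, I=1
1000 + 10 + 5 + 1 + 1 + 1 = 1018

1018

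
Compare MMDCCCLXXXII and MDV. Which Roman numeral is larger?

MMDCCCLXXXII = 2882
MDV = 1505
2882 is larger

MMDCCCLXXXII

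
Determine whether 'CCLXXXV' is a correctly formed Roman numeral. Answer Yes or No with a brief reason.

'CCLXXXV': Check the rules: uses only the symbols I, V, X, L, C, D, M; no symbol is repeated more than three times in a row; V, L and D each appear at most once; no smaller symbol precedes a larger one (values never increase from left to right). Value: C (100) + C (100) + L (50) + X (10) + X (10) + X (10) + V (5) = 285. So it is a valid standard Roman numeral.

Yes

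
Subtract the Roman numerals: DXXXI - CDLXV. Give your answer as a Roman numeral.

DXXXI = 531
CDLXV = 465
531 - 465 = 66

LXVI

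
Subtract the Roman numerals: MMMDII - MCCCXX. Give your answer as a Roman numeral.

MMMDII = 3502
MCCCXX = 1320
3502 - 1320 = 2182

MMCLXXXII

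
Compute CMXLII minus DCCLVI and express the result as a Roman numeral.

CMXLII = 942
DCCLVI = 756
942 - 756 = 186

CLXXXVI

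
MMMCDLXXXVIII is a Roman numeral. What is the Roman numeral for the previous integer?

MMMCDLXXXVIII = 3488, so the previous integer is 3488 - 1 = 3487

MMMCDLXXXVII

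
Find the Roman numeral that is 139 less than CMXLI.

CMXLI = 941
941 - 139 = 802

DCCCII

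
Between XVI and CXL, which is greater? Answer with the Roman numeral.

XVI = 16
CXL = 140
140 is larger

CXL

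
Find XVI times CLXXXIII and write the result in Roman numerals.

XVI = 16
CLXXXIII = 183
16 × 183 = 2928

MMCMXXVIII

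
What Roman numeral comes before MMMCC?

MMMCC = 3200, so the previous integer is 3200 - 1 = 3199

MMMCXCIX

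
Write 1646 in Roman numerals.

Convert 1646 to Roman numerals:
  1646 contains 1×1000 (M)
  646 contains 1×500 (D)
  146 contains 1×100 (C)
  46 contains 1×40 (XL)
  6 contains 1×5 (V)
  1 contains 1×1 (I)

MDCXLVI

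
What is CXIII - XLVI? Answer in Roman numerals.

CXIII = 113
XLVI = 46
113 - 46 = 67

LXVII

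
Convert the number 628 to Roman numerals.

Convert 628 to Roman numerals:
  628 contains 1×500 (D)
  128 contains 1×100 (C)
  28 contains 2×10 (XX)
  8 contains 1×5 (V)
  3 contains 3×1 (III)

DCXXVIII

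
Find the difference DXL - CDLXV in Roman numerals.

DXL = 540
CDLXV = 465
540 - 465 = 75

LXXV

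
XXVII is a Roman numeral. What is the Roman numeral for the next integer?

XXVII = 27; next is 28

XXVIII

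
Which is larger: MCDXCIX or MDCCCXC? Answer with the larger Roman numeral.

MCDXCIX = 1499
MDCCCXC = 1890
1890 is larger

MDCCCXC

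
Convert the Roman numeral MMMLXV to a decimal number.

MMMLXV: M=1000, M=1000, M=1000, L=50, X=10, V=5
1000 + 1000 + 1000 + 50 + 10 + 5 = 3065

3065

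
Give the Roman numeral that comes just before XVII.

XVII = 17; previous is 16

XVI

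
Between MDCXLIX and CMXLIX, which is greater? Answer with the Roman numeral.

MDCXLIX = 1649
CMXLIX = 949
1649 is larger

MDCXLIX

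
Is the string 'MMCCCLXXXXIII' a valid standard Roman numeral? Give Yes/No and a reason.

'MMCCCLXXXXIII': More than 3 consecutive X's

No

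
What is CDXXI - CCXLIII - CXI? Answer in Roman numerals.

CDXXI = 421, CCXLIII = 243, CXI = 111
421 - 243 = 178
178 - 111 = 67

LXVII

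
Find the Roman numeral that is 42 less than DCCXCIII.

DCCXCIII = 793
793 - 42 = 751

DCCLI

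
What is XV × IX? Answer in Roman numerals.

XV = 15
IX = 9
15 × 9 = 135

CXXXV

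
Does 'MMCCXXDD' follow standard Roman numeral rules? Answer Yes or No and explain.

'MMCCXXDD': D should not appear more than once

No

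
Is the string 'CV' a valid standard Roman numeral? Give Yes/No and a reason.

'CV': Check the rules: uses only the symbols I, V, X, L, C, D, M; no symbol is repeated more than three times in a row; V, L and D each appear at most once; no smaller symbol precedes a larger one (values never increase from left to right). Value: C (100) + V (5) = 105. So it is a valid standard Roman numeral.

Yes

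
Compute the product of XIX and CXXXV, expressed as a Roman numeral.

XIX = 19
CXXXV = 135
19 × 135 = 2565

MMDLXV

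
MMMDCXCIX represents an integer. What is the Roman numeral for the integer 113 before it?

MMMDCXCIX = 3699
3699 - 113 = 3586

MMMDLXXXVI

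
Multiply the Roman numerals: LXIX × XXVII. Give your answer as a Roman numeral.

LXIX = 69
XXVII = 27
69 × 27 = 1863

MDCCCLXIII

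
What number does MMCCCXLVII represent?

MMCCCXLVII: M=1000, M=1000, C=100, C=100, C=100, XL=40, V=5, I=1, I=1
1000 + 1000 + 100 + 100 + 100 + 40 + 5 + 1 + 1 = 2347

2347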